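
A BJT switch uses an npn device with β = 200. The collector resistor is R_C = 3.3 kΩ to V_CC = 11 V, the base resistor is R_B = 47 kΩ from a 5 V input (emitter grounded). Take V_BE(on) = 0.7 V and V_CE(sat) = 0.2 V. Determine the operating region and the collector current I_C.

Assume active: I_B = (5 − 0.7)/47 = 0.0915 mA, giving I_C = β·I_B = 18.3 mA.
But then V_CE = 11 − 18.3×3.3 = -49.4 V < V_CE(sat) = 0.2 V — impossible in the active region.
So the transistor is saturated. With V_CE = 0.2 V, I_C = (V_CC − 0.2)/R_C = 10.8/3.3 = 3.27 mA.
Check: β·I_B = 18.3 mA > I_C = 3.27 mA, confirming saturation.

saturation; I_C ≈ 3.3 mA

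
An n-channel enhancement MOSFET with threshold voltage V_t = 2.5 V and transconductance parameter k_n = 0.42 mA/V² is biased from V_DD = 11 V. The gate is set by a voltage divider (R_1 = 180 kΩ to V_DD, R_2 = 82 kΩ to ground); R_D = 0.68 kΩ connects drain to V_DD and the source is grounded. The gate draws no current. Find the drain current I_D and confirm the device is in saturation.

V_G = V_DD·R_2/(R_1+R_2) = 11×82/262 = 3.44 V. With the source grounded, V_GS = V_G = 3.44 V.
Assume saturation: I_D = (k_n/2)(V_GS − V_t)² = (0.42/2)×(3.44 − 2.5)² = 0.21×0.943² = 0.187 mA.
V_DS = V_DD − I_D·R_D = 11 − 0.187×0.68 = 10.9 V.
Saturation requires V_DS ≥ V_GS − V_t = 0.943 V; 10.9 ≥ 0.943 ✓.

I_D ≈ 0.19 mA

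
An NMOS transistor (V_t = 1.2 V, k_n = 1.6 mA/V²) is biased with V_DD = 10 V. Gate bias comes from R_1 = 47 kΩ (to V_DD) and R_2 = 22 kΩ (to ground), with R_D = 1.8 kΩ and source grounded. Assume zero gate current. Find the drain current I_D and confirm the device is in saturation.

I_D ≈ 3.2 mA

V_G = V_DD·R_2/(R_1+R_2) = 10×22/69 = 3.19 V. With the source grounded, V_GS = V_G = 3.19 V.
Assume saturation: I_D = (k_n/2)(V_GS − V_t)² = (1.6/2)×(3.19 − 1.2)² = 0.8×1.99² = 3.16 mA.
V_DS = V_DD − I_D·R_D = 10 − 3.16×1.8 = 4.31 V.
Saturation requires V_DS ≥ V_GS − V_t = 1.99 V; 4.31 ≥ 1.99 ✓.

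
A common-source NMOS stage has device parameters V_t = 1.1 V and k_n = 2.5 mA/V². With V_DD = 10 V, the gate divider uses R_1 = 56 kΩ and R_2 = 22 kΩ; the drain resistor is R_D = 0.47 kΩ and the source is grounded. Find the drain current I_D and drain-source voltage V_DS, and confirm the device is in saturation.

V_G = V_DD·R_2/(R_1+R_2) = 10×22/78 = 2.82 V. With the source grounded, V_GS = V_G = 2.82 V.
Assume saturation: I_D = (k_n/2)(V_GS − V_t)² = (2.5/2)×(2.82 − 1.1)² = 1.25×1.72² = 3.7 mA.
V_DS = V_DD − I_D·R_D = 10 − 3.7×0.47 = 8.26 V.
Saturation requires V_DS ≥ V_GS − V_t = 1.72 V; 8.26 ≥ 1.72 ✓.

I_D ≈ 3.7 mA, V_DS ≈ 8.3 V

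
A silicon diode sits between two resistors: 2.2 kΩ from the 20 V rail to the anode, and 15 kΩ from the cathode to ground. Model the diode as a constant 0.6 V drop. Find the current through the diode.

The two resistors are in series with the diode, so KVL gives 20 = I·2.2 + 0.6 + I·15.
I = (20 − 0.6) / (2.2 + 15) kΩ = 19.4 / 17.2 = 1.13 mA.

I ≈ 1.1 mA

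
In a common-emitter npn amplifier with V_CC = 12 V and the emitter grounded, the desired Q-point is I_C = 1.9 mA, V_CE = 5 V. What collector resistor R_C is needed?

Collector loop: V_CC = I_C·R_C + V_CE.
R_C = (V_CC − V_CE)/I_C = (12 − 5)/1.9 = 3.68 kΩ.

R_C ≈ 3.7 kΩ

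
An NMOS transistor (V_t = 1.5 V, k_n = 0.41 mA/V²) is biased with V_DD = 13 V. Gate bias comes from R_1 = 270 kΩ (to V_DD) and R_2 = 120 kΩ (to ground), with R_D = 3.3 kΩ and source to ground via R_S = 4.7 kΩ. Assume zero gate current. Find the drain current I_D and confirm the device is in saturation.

I_D ≈ 0.28 mA

V_G = V_DD·R_2/(R_1+R_2) = 13×120/390 = 4 V.
Assume saturation: I_D = (k_n/2)(V_GS − V_t)² with V_GS = V_G − I_D·R_S = 4 − 4.7·I_D.
Substituting gives 4.53·I_D² − 5.82·I_D + 1.28 = 0, with roots I_D = 0.282 or 1 mA.
The root I_D = 1 mA gives V_GS = -0.711 V ≤ V_t, so take I_D = 0.282 mA.
Then V_GS = 2.67 V and V_DS = V_DD − I_D(R_D+R_S) = 13 − 0.282×8 = 10.7 V.
Saturation requires V_DS ≥ V_GS − V_t = 1.17 V; 10.7 ≥ 1.17 ✓.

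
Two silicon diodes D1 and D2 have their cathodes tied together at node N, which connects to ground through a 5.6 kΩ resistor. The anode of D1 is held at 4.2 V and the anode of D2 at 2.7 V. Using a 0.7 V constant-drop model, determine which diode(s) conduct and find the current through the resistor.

Only D1 conducts; I_R ≈ 0.62 mA

Assume both conduct. Then node N would need to be at both 4.2−0.7 = 3.5 V and 2.7−0.7 = 2 V, which is impossible.
Assume only D1 conducts: V_N = 4.2 − 0.7 = 3.5 V, so I_R = 3.5/5.6 = 0.625 mA.
Check D2: its anode-to-cathode voltage is 2.7 − 3.5 = -0.8 V < 0.7 V, so it is off. The assumption is consistent.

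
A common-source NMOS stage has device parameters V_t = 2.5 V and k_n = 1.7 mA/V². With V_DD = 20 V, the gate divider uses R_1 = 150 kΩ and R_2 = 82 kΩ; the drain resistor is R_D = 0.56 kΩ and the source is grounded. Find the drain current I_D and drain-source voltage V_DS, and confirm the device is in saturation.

V_G = V_DD·R_2/(R_1+R_2) = 20×82/232 = 7.07 V. With the source grounded, V_GS = V_G = 7.07 V.
Assume saturation: I_D = (k_n/2)(V_GS − V_t)² = (1.7/2)×(7.07 − 2.5)² = 0.85×4.57² = 17.7 mA.
V_DS = V_DD − I_D·R_D = 20 − 17.7×0.56 = 10.1 V.
Saturation requires V_DS ≥ V_GS − V_t = 4.57 V; 10.1 ≥ 4.57 ✓.

I_D ≈ 18 mA, V_DS ≈ 10 V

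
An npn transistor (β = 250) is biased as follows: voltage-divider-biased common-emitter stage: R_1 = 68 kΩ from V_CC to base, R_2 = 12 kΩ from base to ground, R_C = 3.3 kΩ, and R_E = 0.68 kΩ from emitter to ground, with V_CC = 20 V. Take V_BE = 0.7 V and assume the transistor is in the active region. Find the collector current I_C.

I_C ≈ 3.2 mA

Thevenize the base divider: V_Th = V_CC·R_2/(R_1+R_2) = 20×12/80 = 3 V, R_Th = R_1‖R_2 = 10.2 kΩ.
Base-emitter loop: V_Th = I_B·R_Th + V_BE + (β+1)I_B·R_E, so I_B = (3 − 0.7) / (10.2 + 251×0.68) = 0.0127 mA.
I_C = β·I_B = 250×0.0127 = 3.18 mA, and I_E = (β+1)I_B = 3.19 mA.
V_CE = V_CC − I_C·R_C − I_E·R_E = 20 − 3.18×3.3 − 3.19×0.68 = 7.34 V.
V_CE = 7.34 V > 0.2 V confirms active-region operation.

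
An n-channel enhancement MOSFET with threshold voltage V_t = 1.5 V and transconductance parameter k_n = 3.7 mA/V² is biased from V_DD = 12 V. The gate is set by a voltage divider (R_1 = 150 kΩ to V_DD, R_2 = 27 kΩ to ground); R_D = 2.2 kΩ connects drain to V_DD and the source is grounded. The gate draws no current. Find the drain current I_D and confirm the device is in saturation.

I_D ≈ 0.2 mA

V_G = V_DD·R_2/(R_1+R_2) = 12×27/177 = 1.83 V. With the source grounded, V_GS = V_G = 1.83 V.
Assume saturation: I_D = (k_n/2)(V_GS − V_t)² = (3.7/2)×(1.83 − 1.5)² = 1.85×0.331² = 0.202 mA.
V_DS = V_DD − I_D·R_D = 12 − 0.202×2.2 = 11.6 V.
Saturation requires V_DS ≥ V_GS − V_t = 0.331 V; 11.6 ≥ 0.331 ✓.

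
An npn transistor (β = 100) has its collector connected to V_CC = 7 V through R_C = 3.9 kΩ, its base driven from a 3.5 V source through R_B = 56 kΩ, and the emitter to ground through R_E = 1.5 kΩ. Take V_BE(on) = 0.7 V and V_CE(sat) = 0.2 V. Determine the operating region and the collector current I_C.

saturation; I_C ≈ 1.3 mA

Assume active: I_B = (3.5 − 0.7)/(56 + 101×1.5) = 0.0135 mA, I_C = β·I_B = 1.35 mA.
Then V_CE = 7 − 1.35×3.9 − 1.36×1.5 = -0.307 V < 0.2 V — the active assumption fails.
Re-solve with V_CE = 0.2 V. KCL at the emitter: V_E/R_E = (V_BB−0.7−V_E)/R_B + (V_CC−0.2−V_E)/R_C, giving V_E = 1.91 V.
I_C = (V_CC − 0.2 − V_E)/R_C = (6.8 − 1.91)/3.9 = 1.25 mA.
Check: I_B = (2.8 − 1.91)/56 = 0.016 mA, and β·I_B = 1.6 mA > I_C, confirming saturation.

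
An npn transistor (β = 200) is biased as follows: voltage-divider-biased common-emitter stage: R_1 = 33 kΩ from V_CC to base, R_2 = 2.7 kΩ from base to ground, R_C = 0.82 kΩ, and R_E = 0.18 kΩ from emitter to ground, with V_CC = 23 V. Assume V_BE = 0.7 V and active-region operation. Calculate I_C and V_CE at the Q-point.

I_C ≈ 5.4 mA, V_CE ≈ 18 V

Thevenize the base divider: V_Th = V_CC·R_2/(R_1+R_2) = 23×2.7/35.7 = 1.74 V, R_Th = R_1‖R_2 = 2.5 kΩ.
Base-emitter loop: V_Th = I_B·R_Th + V_BE + (β+1)I_B·R_E, so I_B = (1.74 − 0.7) / (2.5 + 201×0.18) = 0.0269 mA.
I_C = β·I_B = 200×0.0269 = 5.38 mA, and I_E = (β+1)I_B = 5.4 mA.
V_CE = V_CC − I_C·R_C − I_E·R_E = 23 − 5.38×0.82 − 5.4×0.18 = 17.6 V.
V_CE = 17.6 V > 0.2 V confirms active-region operation.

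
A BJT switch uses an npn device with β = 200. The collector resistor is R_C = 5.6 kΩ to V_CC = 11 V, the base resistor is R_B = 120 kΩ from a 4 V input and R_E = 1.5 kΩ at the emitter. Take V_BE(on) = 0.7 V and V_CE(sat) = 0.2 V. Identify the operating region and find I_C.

saturation; I_C ≈ 1.5 mA

Assume active: I_B = (4 − 0.7)/(120 + 201×1.5) = 0.00783 mA, I_C = β·I_B = 1.57 mA.
Then V_CE = 11 − 1.57×5.6 − 1.57×1.5 = -0.129 V < 0.2 V — the active assumption fails.
Re-solve with V_CE = 0.2 V. KCL at the emitter: V_E/R_E = (V_BB−0.7−V_E)/R_B + (V_CC−0.2−V_E)/R_C, giving V_E = 2.29 V.
I_C = (V_CC − 0.2 − V_E)/R_C = (10.8 − 2.29)/5.6 = 1.52 mA.
Check: I_B = (3.3 − 2.29)/120 = 0.0084 mA, and β·I_B = 1.68 mA > I_C, confirming saturation.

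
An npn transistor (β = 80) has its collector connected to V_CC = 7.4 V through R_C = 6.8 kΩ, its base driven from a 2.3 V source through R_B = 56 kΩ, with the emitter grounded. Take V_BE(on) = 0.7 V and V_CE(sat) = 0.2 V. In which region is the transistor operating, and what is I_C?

Assume active: I_B = (2.3 − 0.7)/56 = 0.0286 mA, giving I_C = β·I_B = 2.29 mA.
But then V_CE = 7.4 − 2.29×6.8 = -8.14 V < V_CE(sat) = 0.2 V — impossible in the active region.
So the transistor is saturated. With V_CE = 0.2 V, I_C = (V_CC − 0.2)/R_C = 7.2/6.8 = 1.06 mA.
Check: β·I_B = 2.29 mA > I_C = 1.06 mA, confirming saturation.

saturation; I_C ≈ 1.1 mA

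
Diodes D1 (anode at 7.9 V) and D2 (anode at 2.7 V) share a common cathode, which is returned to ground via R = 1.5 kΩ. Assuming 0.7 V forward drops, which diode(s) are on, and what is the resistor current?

Assume both conduct. Then node N would need to be at both 7.9−0.7 = 7.2 V and 2.7−0.7 = 2 V, which is impossible.
Assume only D1 conducts: V_N = 7.9 − 0.7 = 7.2 V, so I_R = 7.2/1.5 = 4.8 mA.
Check D2: its anode-to-cathode voltage is 2.7 − 7.2 = -4.5 V < 0.7 V, so it is off. The assumption is consistent.

Only D1 conducts; I_R ≈ 4.8 mA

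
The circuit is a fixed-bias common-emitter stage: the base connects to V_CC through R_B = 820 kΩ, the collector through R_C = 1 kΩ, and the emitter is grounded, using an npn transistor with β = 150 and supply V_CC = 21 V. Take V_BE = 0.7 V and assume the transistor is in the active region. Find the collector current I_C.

Base loop: V_CC = I_B·R_B + V_BE, so I_B = (21 − 0.7)/820 kΩ = 0.0248 mA.
In the active region I_C = β·I_B = 150 × 0.0248 = 3.71 mA.
Collector loop: V_CE = V_CC − I_C·R_C = 21 − 3.71×1 = 17.3 V.
Since V_CE = 17.3 V > V_CE(sat) ≈ 0.2 V, the transistor is in the active region as assumed.

I_C ≈ 3.7 mA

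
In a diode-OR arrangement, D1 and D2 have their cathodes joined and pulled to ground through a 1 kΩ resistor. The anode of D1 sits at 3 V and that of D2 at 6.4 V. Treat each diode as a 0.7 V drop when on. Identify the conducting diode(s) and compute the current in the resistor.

Only D2 conducts; I_R ≈ 5.7 mA

Assume both conduct. Then node N would need to be at both 3−0.7 = 2.3 V and 6.4−0.7 = 5.7 V, which is impossible.
Assume only D2 conducts: V_N = 6.4 − 0.7 = 5.7 V, so I_R = 5.7/1 = 5.7 mA.
Check D1: its anode-to-cathode voltage is 3 − 5.7 = -2.7 V < 0.7 V, so it is off. The assumption is consistent.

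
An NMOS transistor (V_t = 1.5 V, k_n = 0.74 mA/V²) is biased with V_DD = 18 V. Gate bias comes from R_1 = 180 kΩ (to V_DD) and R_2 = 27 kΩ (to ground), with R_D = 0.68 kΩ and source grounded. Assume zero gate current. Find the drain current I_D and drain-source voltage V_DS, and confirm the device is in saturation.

V_G = V_DD·R_2/(R_1+R_2) = 18×27/207 = 2.35 V. With the source grounded, V_GS = V_G = 2.35 V.
Assume saturation: I_D = (k_n/2)(V_GS − V_t)² = (0.74/2)×(2.35 − 1.5)² = 0.37×0.848² = 0.266 mA.
V_DS = V_DD − I_D·R_D = 18 − 0.266×0.68 = 17.8 V.
Saturation requires V_DS ≥ V_GS − V_t = 0.848 V; 17.8 ≥ 0.848 ✓.

I_D ≈ 0.27 mA, V_DS ≈ 18 V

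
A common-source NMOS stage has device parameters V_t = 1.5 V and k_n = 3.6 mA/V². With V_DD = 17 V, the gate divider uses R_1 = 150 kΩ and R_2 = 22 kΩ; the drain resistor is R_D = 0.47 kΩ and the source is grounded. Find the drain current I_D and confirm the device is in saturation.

V_G = V_DD·R_2/(R_1+R_2) = 17×22/172 = 2.17 V. With the source grounded, V_GS = V_G = 2.17 V.
Assume saturation: I_D = (k_n/2)(V_GS − V_t)² = (3.6/2)×(2.17 − 1.5)² = 1.8×0.674² = 0.819 mA.
V_DS = V_DD − I_D·R_D = 17 − 0.819×0.47 = 16.6 V.
Saturation requires V_DS ≥ V_GS − V_t = 0.674 V; 16.6 ≥ 0.674 ✓.

I_D ≈ 0.82 mA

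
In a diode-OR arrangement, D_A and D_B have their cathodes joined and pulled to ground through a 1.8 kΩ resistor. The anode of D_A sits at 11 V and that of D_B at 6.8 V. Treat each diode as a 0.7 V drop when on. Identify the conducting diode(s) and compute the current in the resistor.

Assume both conduct. Then node N would need to be at both 11−0.7 = 10.3 V and 6.8−0.7 = 6.1 V, which is impossible.
Assume only D_A conducts: V_N = 11 − 0.7 = 10.3 V, so I_R = 10.3/1.8 = 5.72 mA.
Check D_B: its anode-to-cathode voltage is 6.8 − 10.3 = -3.5 V < 0.7 V, so it is off. The assumption is consistent.

Only D_A conducts; I_R ≈ 5.7 mA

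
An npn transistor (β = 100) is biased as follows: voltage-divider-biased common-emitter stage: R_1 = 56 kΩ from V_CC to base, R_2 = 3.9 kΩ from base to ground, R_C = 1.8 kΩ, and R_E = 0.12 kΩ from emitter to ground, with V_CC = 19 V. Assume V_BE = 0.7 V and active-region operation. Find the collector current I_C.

Thevenize the base divider: V_Th = V_CC·R_2/(R_1+R_2) = 19×3.9/59.9 = 1.24 V, R_Th = R_1‖R_2 = 3.65 kΩ.
Base-emitter loop: V_Th = I_B·R_Th + V_BE + (β+1)I_B·R_E, so I_B = (1.24 − 0.7) / (3.65 + 101×0.12) = 0.0341 mA.
I_C = β·I_B = 100×0.0341 = 3.41 mA, and I_E = (β+1)I_B = 3.44 mA.
V_CE = V_CC − I_C·R_C − I_E·R_E = 19 − 3.41×1.8 − 3.44×0.12 = 12.5 V.
V_CE = 12.5 V > 0.2 V confirms active-region operation.

I_C ≈ 3.4 mA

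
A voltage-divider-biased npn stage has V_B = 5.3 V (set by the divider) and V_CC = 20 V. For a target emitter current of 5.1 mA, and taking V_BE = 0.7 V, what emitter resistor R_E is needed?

R_E ≈ 0.9 kΩ

V_E = V_B − V_BE = 5.3 − 0.7 = 4.6 V.
R_E = V_E / I_E = 4.6 / 5.1 = 0.902 kΩ.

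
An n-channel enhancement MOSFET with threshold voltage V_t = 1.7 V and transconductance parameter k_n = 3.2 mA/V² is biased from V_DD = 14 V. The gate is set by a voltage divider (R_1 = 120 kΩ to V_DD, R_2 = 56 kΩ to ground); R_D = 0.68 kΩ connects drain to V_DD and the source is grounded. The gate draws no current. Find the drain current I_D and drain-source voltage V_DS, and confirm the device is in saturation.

V_G = V_DD·R_2/(R_1+R_2) = 14×56/176 = 4.45 V. With the source grounded, V_GS = V_G = 4.45 V.
Assume saturation: I_D = (k_n/2)(V_GS − V_t)² = (3.2/2)×(4.45 − 1.7)² = 1.6×2.75² = 12.1 mA.
V_DS = V_DD − I_D·R_D = 14 − 12.1×0.68 = 5.74 V.
Saturation requires V_DS ≥ V_GS − V_t = 2.75 V; 5.74 ≥ 2.75 ✓.

I_D ≈ 12 mA, V_DS ≈ 5.7 V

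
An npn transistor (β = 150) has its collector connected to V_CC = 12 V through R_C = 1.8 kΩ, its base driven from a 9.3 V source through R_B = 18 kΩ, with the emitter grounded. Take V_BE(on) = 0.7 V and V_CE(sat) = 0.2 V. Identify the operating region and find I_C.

saturation; I_C ≈ 6.6 mA

Assume active: I_B = (9.3 − 0.7)/18 = 0.478 mA, giving I_C = β·I_B = 71.7 mA.
But then V_CE = 12 − 71.7×1.8 = -117 V < V_CE(sat) = 0.2 V — impossible in the active region.
So the transistor is saturated. With V_CE = 0.2 V, I_C = (V_CC − 0.2)/R_C = 11.8/1.8 = 6.56 mA.
Check: β·I_B = 71.7 mA > I_C = 6.56 mA, confirming saturation.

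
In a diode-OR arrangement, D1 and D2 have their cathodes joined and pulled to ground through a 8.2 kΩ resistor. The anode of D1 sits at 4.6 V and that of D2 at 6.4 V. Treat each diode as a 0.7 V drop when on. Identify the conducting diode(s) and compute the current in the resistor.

Only D2 conducts; I_R ≈ 0.7 mA

Assume both conduct. Then node N would need to be at both 4.6−0.7 = 3.9 V and 6.4−0.7 = 5.7 V, which is impossible.
Assume only D2 conducts: V_N = 6.4 − 0.7 = 5.7 V, so I_R = 5.7/8.2 = 0.695 mA.
Check D1: its anode-to-cathode voltage is 4.6 − 5.7 = -1.1 V < 0.7 V, so it is off. The assumption is consistent.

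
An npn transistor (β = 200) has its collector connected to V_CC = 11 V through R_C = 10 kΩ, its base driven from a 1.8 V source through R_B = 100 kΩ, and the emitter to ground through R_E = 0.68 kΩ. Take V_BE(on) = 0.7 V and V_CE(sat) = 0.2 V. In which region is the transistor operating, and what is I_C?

active; I_C ≈ 0.93 mA

Assume active. Base-emitter loop: I_B = (V_BB − V_BE)/(R_B + (β+1)R_E) = (1.8 − 0.7)/(100 + 201×0.68) = 0.00465 mA.
I_C = β·I_B = 200×0.00465 = 0.93 mA.
V_CE = V_CC − I_C·R_C − I_E·R_E = 11 − 0.93×10 − 0.934×0.68 = 1.07 V > V_CE(sat), so the active-region assumption holds.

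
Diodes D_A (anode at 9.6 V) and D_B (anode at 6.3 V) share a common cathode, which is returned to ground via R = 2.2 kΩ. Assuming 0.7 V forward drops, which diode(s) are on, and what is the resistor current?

Only D_A conducts; I_R ≈ 4 mA

Assume both conduct. Then node N would need to be at both 9.6−0.7 = 8.9 V and 6.3−0.7 = 5.6 V, which is impossible.
Assume only D_A conducts: V_N = 9.6 − 0.7 = 8.9 V, so I_R = 8.9/2.2 = 4.05 mA.
Check D_B: its anode-to-cathode voltage is 6.3 − 8.9 = -2.6 V < 0.7 V, so it is off. The assumption is consistent.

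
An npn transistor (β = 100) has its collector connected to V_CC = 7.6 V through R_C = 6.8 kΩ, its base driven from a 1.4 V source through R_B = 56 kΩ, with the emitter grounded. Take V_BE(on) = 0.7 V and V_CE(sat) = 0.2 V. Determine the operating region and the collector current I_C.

saturation; I_C ≈ 1.1 mA

Assume active: I_B = (1.4 − 0.7)/56 = 0.0125 mA, giving I_C = β·I_B = 1.25 mA.
But then V_CE = 7.6 − 1.25×6.8 = -0.9 V < V_CE(sat) = 0.2 V — impossible in the active region.
So the transistor is saturated. With V_CE = 0.2 V, I_C = (V_CC − 0.2)/R_C = 7.4/6.8 = 1.09 mA.
Check: β·I_B = 1.25 mA > I_C = 1.09 mA, confirming saturation.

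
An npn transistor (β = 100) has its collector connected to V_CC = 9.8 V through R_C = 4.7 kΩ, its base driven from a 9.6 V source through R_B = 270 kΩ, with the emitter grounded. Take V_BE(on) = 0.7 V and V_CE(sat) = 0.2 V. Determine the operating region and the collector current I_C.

saturation; I_C ≈ 2 mA

Assume active: I_B = (9.6 − 0.7)/270 = 0.033 mA, giving I_C = β·I_B = 3.3 mA.
But then V_CE = 9.8 − 3.3×4.7 = -5.69 V < V_CE(sat) = 0.2 V — impossible in the active region.
So the transistor is saturated. With V_CE = 0.2 V, I_C = (V_CC − 0.2)/R_C = 9.6/4.7 = 2.04 mA.
Check: β·I_B = 3.3 mA > I_C = 2.04 mA, confirming saturation.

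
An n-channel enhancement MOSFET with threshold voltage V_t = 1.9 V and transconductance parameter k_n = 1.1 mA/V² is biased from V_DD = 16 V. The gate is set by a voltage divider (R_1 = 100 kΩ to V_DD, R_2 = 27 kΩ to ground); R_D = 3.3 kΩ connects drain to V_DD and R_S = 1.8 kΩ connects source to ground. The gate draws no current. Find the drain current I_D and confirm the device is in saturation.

I_D ≈ 0.38 mA

V_G = V_DD·R_2/(R_1+R_2) = 16×27/127 = 3.4 V.
Assume saturation: I_D = (k_n/2)(V_GS − V_t)² with V_GS = V_G − I_D·R_S = 3.4 − 1.8·I_D.
Substituting gives 1.78·I_D² − 3.97·I_D + 1.24 = 0, with roots I_D = 0.375 or 1.85 mA.
The root I_D = 1.85 mA gives V_GS = 0.0639 V ≤ V_t, so take I_D = 0.375 mA.
Then V_GS = 2.73 V and V_DS = V_DD − I_D(R_D+R_S) = 16 − 0.375×5.1 = 14.1 V.
Saturation requires V_DS ≥ V_GS − V_t = 0.826 V; 14.1 ≥ 0.826 ✓.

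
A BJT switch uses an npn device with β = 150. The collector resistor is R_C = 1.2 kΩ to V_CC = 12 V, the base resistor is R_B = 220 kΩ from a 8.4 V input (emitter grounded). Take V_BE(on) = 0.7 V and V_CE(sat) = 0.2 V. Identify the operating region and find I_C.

active; I_C ≈ 5.3 mA

Assume active. Base-emitter loop: I_B = (V_BB − V_BE)/R_B = (8.4 − 0.7)/220 = 0.035 mA.
I_C = β·I_B = 150×0.035 = 5.25 mA.
V_CE = V_CC − I_C·R_C = 12 − 5.25×1.2 = 5.7 V > V_CE(sat), so the active-region assumption holds.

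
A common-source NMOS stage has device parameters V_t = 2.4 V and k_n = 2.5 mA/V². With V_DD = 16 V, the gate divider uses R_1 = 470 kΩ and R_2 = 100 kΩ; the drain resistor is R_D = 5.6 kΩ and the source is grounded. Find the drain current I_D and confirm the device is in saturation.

I_D ≈ 0.21 mA

V_G = V_DD·R_2/(R_1+R_2) = 16×100/570 = 2.81 V. With the source grounded, V_GS = V_G = 2.81 V.
Assume saturation: I_D = (k_n/2)(V_GS − V_t)² = (2.5/2)×(2.81 − 2.4)² = 1.25×0.407² = 0.207 mA.
V_DS = V_DD − I_D·R_D = 16 − 0.207×5.6 = 14.8 V.
Saturation requires V_DS ≥ V_GS − V_t = 0.407 V; 14.8 ≥ 0.407 ✓.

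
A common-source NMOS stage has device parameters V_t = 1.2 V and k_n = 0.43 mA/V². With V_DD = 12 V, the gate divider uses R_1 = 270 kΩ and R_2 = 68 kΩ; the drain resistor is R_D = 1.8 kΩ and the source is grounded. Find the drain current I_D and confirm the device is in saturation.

V_G = V_DD·R_2/(R_1+R_2) = 12×68/338 = 2.41 V. With the source grounded, V_GS = V_G = 2.41 V.
Assume saturation: I_D = (k_n/2)(V_GS − V_t)² = (0.43/2)×(2.41 − 1.2)² = 0.215×1.21² = 0.317 mA.
V_DS = V_DD − I_D·R_D = 12 − 0.317×1.8 = 11.4 V.
Saturation requires V_DS ≥ V_GS − V_t = 1.21 V; 11.4 ≥ 1.21 ✓.

I_D ≈ 0.32 mA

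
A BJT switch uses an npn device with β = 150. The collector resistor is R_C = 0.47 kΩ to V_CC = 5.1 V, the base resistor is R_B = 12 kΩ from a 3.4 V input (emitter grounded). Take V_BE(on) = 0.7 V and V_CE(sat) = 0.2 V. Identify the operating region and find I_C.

Assume active: I_B = (3.4 − 0.7)/12 = 0.225 mA, giving I_C = β·I_B = 33.8 mA.
But then V_CE = 5.1 − 33.8×0.47 = -10.8 V < V_CE(sat) = 0.2 V — impossible in the active region.
So the transistor is saturated. With V_CE = 0.2 V, I_C = (V_CC − 0.2)/R_C = 4.9/0.47 = 10.4 mA.
Check: β·I_B = 33.8 mA > I_C = 10.4 mA, confirming saturation.

saturation; I_C ≈ 10 mA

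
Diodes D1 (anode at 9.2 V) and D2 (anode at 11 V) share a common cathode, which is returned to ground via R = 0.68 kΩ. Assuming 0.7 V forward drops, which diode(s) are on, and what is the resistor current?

Only D2 conducts; I_R ≈ 15 mA

Assume both conduct. Then node N would need to be at both 9.2−0.7 = 8.5 V and 11−0.7 = 10.3 V, which is impossible.
Assume only D2 conducts: V_N = 11 − 0.7 = 10.3 V, so I_R = 10.3/0.68 = 15.1 mA.
Check D1: its anode-to-cathode voltage is 9.2 − 10.3 = -1.1 V < 0.7 V, so it is off. The assumption is consistent.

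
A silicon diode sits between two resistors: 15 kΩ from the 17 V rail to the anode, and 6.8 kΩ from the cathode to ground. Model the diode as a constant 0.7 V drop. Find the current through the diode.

I ≈ 0.75 mA

The two resistors are in series with the diode, so KVL gives 17 = I·15 + 0.7 + I·6.8.
I = (17 − 0.7) / (15 + 6.8) kΩ = 16.3 / 21.8 = 0.748 mA.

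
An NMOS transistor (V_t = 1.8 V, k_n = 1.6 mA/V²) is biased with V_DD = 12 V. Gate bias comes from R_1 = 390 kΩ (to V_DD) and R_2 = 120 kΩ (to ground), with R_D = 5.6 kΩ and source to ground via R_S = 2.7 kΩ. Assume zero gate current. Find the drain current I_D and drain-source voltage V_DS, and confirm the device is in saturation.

V_G = V_DD·R_2/(R_1+R_2) = 12×120/510 = 2.82 V.
Assume saturation: I_D = (k_n/2)(V_GS − V_t)² with V_GS = V_G − I_D·R_S = 2.82 − 2.7·I_D.
Substituting gives 5.83·I_D² − 5.42·I_D + 0.838 = 0, with roots I_D = 0.196 or 0.734 mA.
The root I_D = 0.734 mA gives V_GS = 0.842 V ≤ V_t, so take I_D = 0.196 mA.
Then V_GS = 2.29 V and V_DS = V_DD − I_D(R_D+R_S) = 12 − 0.196×8.3 = 10.4 V.
Saturation requires V_DS ≥ V_GS − V_t = 0.495 V; 10.4 ≥ 0.495 ✓.

I_D ≈ 0.2 mA, V_DS ≈ 10 V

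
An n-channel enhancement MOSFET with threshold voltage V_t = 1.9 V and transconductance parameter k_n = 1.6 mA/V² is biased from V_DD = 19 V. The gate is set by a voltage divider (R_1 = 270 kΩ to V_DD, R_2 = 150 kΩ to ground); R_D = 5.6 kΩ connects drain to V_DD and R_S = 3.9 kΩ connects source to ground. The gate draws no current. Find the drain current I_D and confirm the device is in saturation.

V_G = V_DD·R_2/(R_1+R_2) = 19×150/420 = 6.79 V.
Assume saturation: I_D = (k_n/2)(V_GS − V_t)² with V_GS = V_G − I_D·R_S = 6.79 − 3.9·I_D.
Substituting gives 12.2·I_D² − 31.5·I_D + 19.1 = 0, with roots I_D = 0.97 or 1.62 mA.
The root I_D = 1.62 mA gives V_GS = 0.478 V ≤ V_t, so take I_D = 0.97 mA.
Then V_GS = 3 V and V_DS = V_DD − I_D(R_D+R_S) = 19 − 0.97×9.5 = 9.78 V.
Saturation requires V_DS ≥ V_GS − V_t = 1.1 V; 9.78 ≥ 1.1 ✓.

I_D ≈ 0.97 mA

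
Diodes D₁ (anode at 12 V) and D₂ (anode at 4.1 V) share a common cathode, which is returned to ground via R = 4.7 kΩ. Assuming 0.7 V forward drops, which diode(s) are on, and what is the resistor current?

Assume both conduct. Then node N would need to be at both 12−0.7 = 11.3 V and 4.1−0.7 = 3.4 V, which is impossible.
Assume only D₁ conducts: V_N = 12 − 0.7 = 11.3 V, so I_R = 11.3/4.7 = 2.4 mA.
Check D₂: its anode-to-cathode voltage is 4.1 − 11.3 = -7.2 V < 0.7 V, so it is off. The assumption is consistent.

Only D₁ conducts; I_R ≈ 2.4 mA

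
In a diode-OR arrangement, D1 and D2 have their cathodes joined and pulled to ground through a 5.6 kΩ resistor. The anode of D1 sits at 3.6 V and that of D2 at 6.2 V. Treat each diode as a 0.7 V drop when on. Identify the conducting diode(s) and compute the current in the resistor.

Assume both conduct. Then node N would need to be at both 3.6−0.7 = 2.9 V and 6.2−0.7 = 5.5 V, which is impossible.
Assume only D2 conducts: V_N = 6.2 − 0.7 = 5.5 V, so I_R = 5.5/5.6 = 0.982 mA.
Check D1: its anode-to-cathode voltage is 3.6 − 5.5 = -1.9 V < 0.7 V, so it is off. The assumption is consistent.

Only D2 conducts; I_R ≈ 0.98 mA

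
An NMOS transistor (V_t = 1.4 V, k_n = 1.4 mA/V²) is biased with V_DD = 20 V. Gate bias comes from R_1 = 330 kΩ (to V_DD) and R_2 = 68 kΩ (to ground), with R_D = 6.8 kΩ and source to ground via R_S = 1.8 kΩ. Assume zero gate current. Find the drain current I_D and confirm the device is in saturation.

I_D ≈ 0.6 mA

V_G = V_DD·R_2/(R_1+R_2) = 20×68/398 = 3.42 V.
Assume saturation: I_D = (k_n/2)(V_GS − V_t)² with V_GS = V_G − I_D·R_S = 3.42 − 1.8·I_D.
Substituting gives 2.27·I_D² − 6.08·I_D + 2.85 = 0, with roots I_D = 0.604 or 2.08 mA.
The root I_D = 2.08 mA gives V_GS = -0.323 V ≤ V_t, so take I_D = 0.604 mA.
Then V_GS = 2.33 V and V_DS = V_DD − I_D(R_D+R_S) = 20 − 0.604×8.6 = 14.8 V.
Saturation requires V_DS ≥ V_GS − V_t = 0.929 V; 14.8 ≥ 0.929 ✓.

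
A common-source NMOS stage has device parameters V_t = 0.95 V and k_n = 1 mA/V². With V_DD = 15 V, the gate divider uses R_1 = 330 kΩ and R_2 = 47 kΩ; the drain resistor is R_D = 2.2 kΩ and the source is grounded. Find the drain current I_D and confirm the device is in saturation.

I_D ≈ 0.42 mA

V_G = V_DD·R_2/(R_1+R_2) = 15×47/377 = 1.87 V. With the source grounded, V_GS = V_G = 1.87 V.
Assume saturation: I_D = (k_n/2)(V_GS − V_t)² = (1/2)×(1.87 − 0.95)² = 0.5×0.92² = 0.423 mA.
V_DS = V_DD − I_D·R_D = 15 − 0.423×2.2 = 14.1 V.
Saturation requires V_DS ≥ V_GS − V_t = 0.92 V; 14.1 ≥ 0.92 ✓.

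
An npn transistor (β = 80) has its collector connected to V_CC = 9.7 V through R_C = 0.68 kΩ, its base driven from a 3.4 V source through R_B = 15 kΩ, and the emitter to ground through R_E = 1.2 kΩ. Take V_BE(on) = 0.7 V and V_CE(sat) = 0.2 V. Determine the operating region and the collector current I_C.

Assume active. Base-emitter loop: I_B = (V_BB − V_BE)/(R_B + (β+1)R_E) = (3.4 − 0.7)/(15 + 81×1.2) = 0.0241 mA.
I_C = β·I_B = 80×0.0241 = 1.93 mA.
V_CE = V_CC − I_C·R_C − I_E·R_E = 9.7 − 1.93×0.68 − 1.95×1.2 = 6.05 V > V_CE(sat), so the active-region assumption holds.

active; I_C ≈ 1.9 mA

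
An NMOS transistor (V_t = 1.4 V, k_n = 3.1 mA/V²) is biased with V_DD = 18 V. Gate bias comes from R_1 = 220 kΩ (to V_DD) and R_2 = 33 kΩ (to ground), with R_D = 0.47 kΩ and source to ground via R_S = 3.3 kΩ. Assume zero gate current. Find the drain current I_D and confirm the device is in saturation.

V_G = V_DD·R_2/(R_1+R_2) = 18×33/253 = 2.35 V.
Assume saturation: I_D = (k_n/2)(V_GS − V_t)² with V_GS = V_G − I_D·R_S = 2.35 − 3.3·I_D.
Substituting gives 16.9·I_D² − 10.7·I_D + 1.39 = 0, with roots I_D = 0.183 or 0.451 mA.
The root I_D = 0.451 mA gives V_GS = 0.861 V ≤ V_t, so take I_D = 0.183 mA.
Then V_GS = 1.74 V and V_DS = V_DD − I_D(R_D+R_S) = 18 − 0.183×3.77 = 17.3 V.
Saturation requires V_DS ≥ V_GS − V_t = 0.344 V; 17.3 ≥ 0.344 ✓.

I_D ≈ 0.18 mA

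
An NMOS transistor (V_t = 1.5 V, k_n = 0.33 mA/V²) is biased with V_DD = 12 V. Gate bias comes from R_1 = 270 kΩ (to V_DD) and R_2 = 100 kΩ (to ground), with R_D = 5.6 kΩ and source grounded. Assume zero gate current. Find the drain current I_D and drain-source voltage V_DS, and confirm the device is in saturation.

I_D ≈ 0.5 mA, V_DS ≈ 9.2 V

V_G = V_DD·R_2/(R_1+R_2) = 12×100/370 = 3.24 V. With the source grounded, V_GS = V_G = 3.24 V.
Assume saturation: I_D = (k_n/2)(V_GS − V_t)² = (0.33/2)×(3.24 − 1.5)² = 0.165×1.74² = 0.501 mA.
V_DS = V_DD − I_D·R_D = 12 − 0.501×5.6 = 9.19 V.
Saturation requires V_DS ≥ V_GS − V_t = 1.74 V; 9.19 ≥ 1.74 ✓.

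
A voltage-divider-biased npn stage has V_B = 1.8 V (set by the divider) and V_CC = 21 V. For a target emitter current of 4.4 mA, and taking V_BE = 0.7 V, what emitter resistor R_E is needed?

V_E = V_B − V_BE = 1.8 − 0.7 = 1.1 V.
R_E = V_E / I_E = 1.1 / 4.4 = 0.25 kΩ.

R_E ≈ 0.25 kΩ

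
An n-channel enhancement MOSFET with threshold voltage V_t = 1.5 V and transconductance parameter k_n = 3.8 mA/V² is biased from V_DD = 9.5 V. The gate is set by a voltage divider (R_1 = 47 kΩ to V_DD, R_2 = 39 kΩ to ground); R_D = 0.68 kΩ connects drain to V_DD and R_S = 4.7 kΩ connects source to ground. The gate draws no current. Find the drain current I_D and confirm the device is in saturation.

I_D ≈ 0.49 mA

V_G = V_DD·R_2/(R_1+R_2) = 9.5×39/86 = 4.31 V.
Assume saturation: I_D = (k_n/2)(V_GS − V_t)² with V_GS = V_G − I_D·R_S = 4.31 − 4.7·I_D.
Substituting gives 42·I_D² − 51.2·I_D + 15 = 0, with roots I_D = 0.489 or 0.729 mA.
The root I_D = 0.729 mA gives V_GS = 0.88 V ≤ V_t, so take I_D = 0.489 mA.
Then V_GS = 2.01 V and V_DS = V_DD − I_D(R_D+R_S) = 9.5 − 0.489×5.38 = 6.87 V.
Saturation requires V_DS ≥ V_GS − V_t = 0.508 V; 6.87 ≥ 0.508 ✓.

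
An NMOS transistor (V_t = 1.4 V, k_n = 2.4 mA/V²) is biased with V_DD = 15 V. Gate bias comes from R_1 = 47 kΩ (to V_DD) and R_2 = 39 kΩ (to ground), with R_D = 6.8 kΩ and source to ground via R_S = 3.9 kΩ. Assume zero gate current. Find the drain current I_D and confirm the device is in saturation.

I_D ≈ 1.1 mA

V_G = V_DD·R_2/(R_1+R_2) = 15×39/86 = 6.8 V.
Assume saturation: I_D = (k_n/2)(V_GS − V_t)² with V_GS = V_G − I_D·R_S = 6.8 − 3.9·I_D.
Substituting gives 18.3·I_D² − 51.6·I_D + 35 = 0, with roots I_D = 1.14 or 1.69 mA.
The root I_D = 1.69 mA gives V_GS = 0.213 V ≤ V_t, so take I_D = 1.14 mA.
Then V_GS = 2.37 V and V_DS = V_DD − I_D(R_D+R_S) = 15 − 1.14×10.7 = 2.85 V.
Saturation requires V_DS ≥ V_GS − V_t = 0.973 V; 2.85 ≥ 0.973 ✓.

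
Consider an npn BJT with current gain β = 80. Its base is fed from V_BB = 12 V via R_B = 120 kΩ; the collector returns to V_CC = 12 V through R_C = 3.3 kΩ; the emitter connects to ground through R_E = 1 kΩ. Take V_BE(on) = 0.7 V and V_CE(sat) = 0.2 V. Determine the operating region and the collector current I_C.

saturation; I_C ≈ 2.7 mA

Assume active: I_B = (12 − 0.7)/(120 + 81×1) = 0.0562 mA, I_C = β·I_B = 4.5 mA.
Then V_CE = 12 − 4.5×3.3 − 4.55×1 = -7.4 V < 0.2 V — the active assumption fails.
Re-solve with V_CE = 0.2 V. KCL at the emitter: V_E/R_E = (V_BB−0.7−V_E)/R_B + (V_CC−0.2−V_E)/R_C, giving V_E = 2.8 V.
I_C = (V_CC − 0.2 − V_E)/R_C = (11.8 − 2.8)/3.3 = 2.73 mA.
Check: I_B = (11.3 − 2.8)/120 = 0.0708 mA, and β·I_B = 5.67 mA > I_C, confirming saturation.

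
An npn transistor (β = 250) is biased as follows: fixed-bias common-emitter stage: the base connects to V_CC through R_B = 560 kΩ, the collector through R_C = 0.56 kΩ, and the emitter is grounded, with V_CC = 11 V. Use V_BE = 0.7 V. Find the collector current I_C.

I_C ≈ 4.6 mA

Base loop: V_CC = I_B·R_B + V_BE, so I_B = (11 − 0.7)/560 kΩ = 0.0184 mA.
In the active region I_C = β·I_B = 250 × 0.0184 = 4.6 mA.
Collector loop: V_CE = V_CC − I_C·R_C = 11 − 4.6×0.56 = 8.42 V.
Since V_CE = 8.42 V > V_CE(sat) ≈ 0.2 V, the transistor is in the active region as assumed.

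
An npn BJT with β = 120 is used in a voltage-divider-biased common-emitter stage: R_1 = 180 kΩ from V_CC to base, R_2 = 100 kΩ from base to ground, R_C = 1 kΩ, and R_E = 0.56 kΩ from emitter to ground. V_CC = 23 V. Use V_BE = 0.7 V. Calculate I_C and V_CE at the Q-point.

Thevenize the base divider: V_Th = V_CC·R_2/(R_1+R_2) = 23×100/280 = 8.21 V, R_Th = R_1‖R_2 = 64.3 kΩ.
Base-emitter loop: V_Th = I_B·R_Th + V_BE + (β+1)I_B·R_E, so I_B = (8.21 − 0.7) / (64.3 + 121×0.56) = 0.0569 mA.
I_C = β·I_B = 120×0.0569 = 6.83 mA, and I_E = (β+1)I_B = 6.89 mA.
V_CE = V_CC − I_C·R_C − I_E·R_E = 23 − 6.83×1 − 6.89×0.56 = 12.3 V.
V_CE = 12.3 V > 0.2 V confirms active-region operation.

I_C ≈ 6.8 mA, V_CE ≈ 12 V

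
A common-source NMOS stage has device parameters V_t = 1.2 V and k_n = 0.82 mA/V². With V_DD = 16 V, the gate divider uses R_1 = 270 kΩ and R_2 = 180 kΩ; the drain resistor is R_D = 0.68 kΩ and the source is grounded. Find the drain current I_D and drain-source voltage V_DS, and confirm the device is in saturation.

I_D ≈ 11 mA, V_DS ≈ 8.5 V

V_G = V_DD·R_2/(R_1+R_2) = 16×180/450 = 6.4 V. With the source grounded, V_GS = V_G = 6.4 V.
Assume saturation: I_D = (k_n/2)(V_GS − V_t)² = (0.82/2)×(6.4 − 1.2)² = 0.41×5.2² = 11.1 mA.
V_DS = V_DD − I_D·R_D = 16 − 11.1×0.68 = 8.46 V.
Saturation requires V_DS ≥ V_GS − V_t = 5.2 V; 8.46 ≥ 5.2 ✓.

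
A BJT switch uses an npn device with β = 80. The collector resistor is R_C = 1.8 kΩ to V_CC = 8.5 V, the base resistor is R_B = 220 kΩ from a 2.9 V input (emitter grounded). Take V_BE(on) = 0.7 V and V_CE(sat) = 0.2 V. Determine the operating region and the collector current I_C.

Assume active. Base-emitter loop: I_B = (V_BB − V_BE)/R_B = (2.9 − 0.7)/220 = 0.01 mA.
I_C = β·I_B = 80×0.01 = 0.8 mA.
V_CE = V_CC − I_C·R_C = 8.5 − 0.8×1.8 = 7.06 V > V_CE(sat), so the active-region assumption holds.

active; I_C ≈ 0.8 mA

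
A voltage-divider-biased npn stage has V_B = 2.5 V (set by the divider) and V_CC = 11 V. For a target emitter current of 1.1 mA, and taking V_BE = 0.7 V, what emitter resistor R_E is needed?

V_E = V_B − V_BE = 2.5 − 0.7 = 1.8 V.
R_E = V_E / I_E = 1.8 / 1.1 = 1.64 kΩ.

R_E ≈ 1.6 kΩ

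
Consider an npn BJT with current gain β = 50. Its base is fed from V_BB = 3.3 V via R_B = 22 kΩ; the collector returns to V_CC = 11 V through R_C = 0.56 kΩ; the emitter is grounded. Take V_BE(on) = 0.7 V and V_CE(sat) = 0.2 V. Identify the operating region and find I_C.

Assume active. Base-emitter loop: I_B = (V_BB − V_BE)/R_B = (3.3 − 0.7)/22 = 0.118 mA.
I_C = β·I_B = 50×0.118 = 5.91 mA.
V_CE = V_CC − I_C·R_C = 11 − 5.91×0.56 = 7.69 V > V_CE(sat), so the active-region assumption holds.

active; I_C ≈ 5.9 mA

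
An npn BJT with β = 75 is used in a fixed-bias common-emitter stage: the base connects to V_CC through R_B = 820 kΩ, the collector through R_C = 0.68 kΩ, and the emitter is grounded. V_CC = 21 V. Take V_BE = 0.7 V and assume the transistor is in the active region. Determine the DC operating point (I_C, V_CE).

Base loop: V_CC = I_B·R_B + V_BE, so I_B = (21 − 0.7)/820 kΩ = 0.0248 mA.
In the active region I_C = β·I_B = 75 × 0.0248 = 1.86 mA.
Collector loop: V_CE = V_CC − I_C·R_C = 21 − 1.86×0.68 = 19.7 V.
Since V_CE = 19.7 V > V_CE(sat) ≈ 0.2 V, the transistor is in the active region as assumed.

I_C ≈ 1.9 mA, V_CE ≈ 20 V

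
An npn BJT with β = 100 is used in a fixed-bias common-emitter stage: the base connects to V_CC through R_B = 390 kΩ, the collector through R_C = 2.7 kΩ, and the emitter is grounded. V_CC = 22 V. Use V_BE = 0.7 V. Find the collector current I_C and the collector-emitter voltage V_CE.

I_C ≈ 5.5 mA, V_CE ≈ 7.3 V

Base loop: V_CC = I_B·R_B + V_BE, so I_B = (22 − 0.7)/390 kΩ = 0.0546 mA.
In the active region I_C = β·I_B = 100 × 0.0546 = 5.46 mA.
Collector loop: V_CE = V_CC − I_C·R_C = 22 − 5.46×2.7 = 7.25 V.
Since V_CE = 7.25 V > V_CE(sat) ≈ 0.2 V, the transistor is in the active region as assumed.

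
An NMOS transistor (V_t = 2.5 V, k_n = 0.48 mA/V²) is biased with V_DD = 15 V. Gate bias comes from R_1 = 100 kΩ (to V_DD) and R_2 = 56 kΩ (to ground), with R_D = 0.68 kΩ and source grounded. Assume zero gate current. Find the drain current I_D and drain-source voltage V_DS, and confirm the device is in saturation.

V_G = V_DD·R_2/(R_1+R_2) = 15×56/156 = 5.38 V. With the source grounded, V_GS = V_G = 5.38 V.
Assume saturation: I_D = (k_n/2)(V_GS − V_t)² = (0.48/2)×(5.38 − 2.5)² = 0.24×2.88² = 2 mA.
V_DS = V_DD − I_D·R_D = 15 − 2×0.68 = 13.6 V.
Saturation requires V_DS ≥ V_GS − V_t = 2.88 V; 13.6 ≥ 2.88 ✓.

I_D ≈ 2 mA, V_DS ≈ 14 V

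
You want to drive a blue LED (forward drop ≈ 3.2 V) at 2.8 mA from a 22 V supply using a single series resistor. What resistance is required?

R ≈ 6.7 kΩ

The resistor drops V_S − V_D = 22 − 3.2 = 18.8 V at 2.8 mA.
R = 18.8 V / 2.8 mA = 6.71 kΩ.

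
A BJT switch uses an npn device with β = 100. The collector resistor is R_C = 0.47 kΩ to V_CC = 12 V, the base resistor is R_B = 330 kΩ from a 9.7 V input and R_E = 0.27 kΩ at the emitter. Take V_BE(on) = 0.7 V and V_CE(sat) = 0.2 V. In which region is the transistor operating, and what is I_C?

Assume active. Base-emitter loop: I_B = (V_BB − V_BE)/(R_B + (β+1)R_E) = (9.7 − 0.7)/(330 + 101×0.27) = 0.0252 mA.
I_C = β·I_B = 100×0.0252 = 2.52 mA.
V_CE = V_CC − I_C·R_C − I_E·R_E = 12 − 2.52×0.47 − 2.54×0.27 = 10.1 V > V_CE(sat), so the active-region assumption holds.

active; I_C ≈ 2.5 mA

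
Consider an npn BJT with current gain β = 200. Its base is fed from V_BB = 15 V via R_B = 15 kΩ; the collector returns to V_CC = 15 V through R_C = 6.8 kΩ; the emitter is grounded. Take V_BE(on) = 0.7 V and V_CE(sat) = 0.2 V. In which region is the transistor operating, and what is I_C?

saturation; I_C ≈ 2.2 mA

Assume active: I_B = (15 − 0.7)/15 = 0.953 mA, giving I_C = β·I_B = 191 mA.
But then V_CE = 15 − 191×6.8 = -1280 V < V_CE(sat) = 0.2 V — impossible in the active region.
So the transistor is saturated. With V_CE = 0.2 V, I_C = (V_CC − 0.2)/R_C = 14.8/6.8 = 2.18 mA.
Check: β·I_B = 191 mA > I_C = 2.18 mA, confirming saturation.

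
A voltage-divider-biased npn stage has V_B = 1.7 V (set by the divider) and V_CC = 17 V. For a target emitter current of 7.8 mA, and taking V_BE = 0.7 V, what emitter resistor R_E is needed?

R_E ≈ 0.13 kΩ

V_E = V_B − V_BE = 1.7 − 0.7 = 1 V.
R_E = V_E / I_E = 1 / 7.8 = 0.128 kΩ.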